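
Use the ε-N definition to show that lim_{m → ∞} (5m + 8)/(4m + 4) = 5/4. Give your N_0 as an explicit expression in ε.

Suppose ε > 0. For m ≥ 1, |(5m + 8)/(4m + 4) − (5/4)| = |12|/(4(4m + 4)) = 12/(4(4m + 4)).
Since 4m + 4 ≥ 4m for m ≥ 1, this is ≤ 12/(4·4m) = (3/4)/m.
So |(5m + 8)/(4m + 4) − (5/4)| < ε whenever m > (3/4)/ε.
Take N_0 = (3/4)/ε. If m > N_0 then |(5m + 8)/(4m + 4) − (5/4)| ≤ (3/4)/m < ε.

N_0 = (3/4)/ε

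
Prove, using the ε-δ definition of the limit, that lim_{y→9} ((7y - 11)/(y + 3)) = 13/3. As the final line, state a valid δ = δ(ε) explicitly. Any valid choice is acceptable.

δ = min(6, (9/4)ε)

Let ε > 0. We want δ > 0 with 0 < |y − 9| < δ ⇒ |(7y - 11)/(y + 3) − (13/3)| < ε.
Combining over a common denominator, (7y - 11)/(y + 3) − (13/3) = [(7y - 11)·12 − 52·(y + 3)] / [12·(y + 3)] = 32(y − 9) / (12(y + 3)).
So |(7y - 11)/(y + 3) − (13/3)| = 32|y − 9| / (12·|y + 3|).
Restrict δ ≤ 6. Then |y − 9| < 6 gives |y + 3| = |(y − 9) + 12| ≥ 12 − 6 = 6.
Hence |(7y - 11)/(y + 3) − (13/3)| < 32|y − 9|/(12·6) = (4/9)|y − 9|, which is < ε once |y − 9| < (9/4)ε.
Take δ = min(6, (9/4)ε). Then 0 < |y − 9| < δ forces both bounds, so |(7y - 11)/(y + 3) − (13/3)| < ε.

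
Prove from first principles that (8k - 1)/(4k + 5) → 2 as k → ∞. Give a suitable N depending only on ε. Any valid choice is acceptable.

Let ε > 0 be given. For k ≥ 1, |(8k - 1)/(4k + 5) − 2| = |-44|/(4(4k + 5)) = 44/(4(4k + 5)).
Since 4k + 5 ≥ 4k for k ≥ 1, this is ≤ 44/(4·4k) = (11/4)/k.
So |(8k - 1)/(4k + 5) − 2| < ε whenever k > (11/4)/ε.
Take N = (11/4)/ε. If k > N then |(8k - 1)/(4k + 5) − 2| ≤ (11/4)/k < ε.

N = (11/4)/ε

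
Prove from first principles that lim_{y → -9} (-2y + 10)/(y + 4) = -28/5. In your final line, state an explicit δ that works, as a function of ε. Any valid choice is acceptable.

Let ε > 0 be given. We want δ > 0 with 0 < |y + 9| < δ ⇒ |(-2y + 10)/(y + 4) + 28/5| < ε.
Combining over a common denominator, (-2y + 10)/(y + 4) + 28/5 = [(-2y + 10)·(-5) − 28·(y + 4)] / [(-5)·(y + 4)] = -18(y + 9) / ((-5)(y + 4)).
So |(-2y + 10)/(y + 4) + 28/5| = 18|y + 9| / (5·|y + 4|).
Require δ ≤ 5/2, so |y + 4| ≥ |-5| − |y + 9| > 5 − 5/2 = 5/2.
Hence |(-2y + 10)/(y + 4) + 28/5| < 18|y + 9|/(5·(5/2)) = (36/25)|y + 9|, which is < ε once |y + 9| < (25/36)ε.
Take δ = min(5/2, (25/36)ε). Then 0 < |y + 9| < δ forces both bounds, so |(-2y + 10)/(y + 4) + 28/5| < ε.

δ = min(5/2, (25/36)ε)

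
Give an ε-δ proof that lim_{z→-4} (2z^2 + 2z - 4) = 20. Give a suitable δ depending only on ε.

Let ε > 0. We want δ > 0 such that 0 < |z + 4| < δ implies |(2z^2 + 2z - 4) − 20| < ε.
(2z^2 + 2z - 4) − 20 = 2z^2 + 2z - 24 = (z + 4)(2z - 6).
So |(2z^2 + 2z - 4) − 20| = |z + 4|·|2z - 6|.
Require δ ≤ 1. Then |z + 4| < 1 gives |z| < 5, and by the triangle inequality |2z - 6| ≤ 2·5 + 6 = 16.
Hence |(2z^2 + 2z - 4) − 20| ≤ 16|z + 4| < ε provided |z + 4| < ε/16.
Choosing δ = min(1, ε/16) ensures both conditions, hence |(2z^2 + 2z - 4) − 20| < ε.

δ = min(1, ε/16)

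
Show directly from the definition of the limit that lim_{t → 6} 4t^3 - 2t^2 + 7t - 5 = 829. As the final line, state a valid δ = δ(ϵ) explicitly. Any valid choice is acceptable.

δ = min(1, ϵ/489)

Fix ϵ > 0. We want δ > 0 such that 0 < |t − 6| < δ implies |(4t^3 - 2t^2 + 7t - 5) − 829| < ϵ.
(4t^3 - 2t^2 + 7t - 5) − 829 = 4t^3 - 2t^2 + 7t - 834 = (t − 6)(4t^2 + 22t + 139).
So |(4t^3 - 2t^2 + 7t - 5) − 829| = |t − 6|·|4t^2 + 22t + 139|.
Assume first that |t − 6| < 1, so |t| < 7. Then |4t^2 + 22t + 139| ≤ 4·7^2 + 22·7 + 139 = 489.
Hence |(4t^3 - 2t^2 + 7t - 5) − 829| ≤ 489|t − 6| < ϵ provided |t − 6| < ϵ/489.
Take δ = min(1, ϵ/489). Then 0 < |t − 6| < δ gives both |t − 6| < 1 and |t − 6| < ϵ/489, so |(4t^3 - 2t^2 + 7t - 5) − 829| < ϵ.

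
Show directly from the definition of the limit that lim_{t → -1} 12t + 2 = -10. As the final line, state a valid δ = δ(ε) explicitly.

Suppose ε > 0. We need δ > 0 so that 0 < |t + 1| < δ implies |(12t + 2) + 10| < ε.
Since (12t + 2) + 10 = 12(t + 1), we have |(12t + 2) + 10| = 12|t + 1|.
Thus it suffices that |t + 1| < ε/12.
Take δ = ε/12. If 0 < |t + 1| < δ then |(12t + 2) + 10| = 12|t + 1| < 12·(ε/12) = ε.

δ = ε/12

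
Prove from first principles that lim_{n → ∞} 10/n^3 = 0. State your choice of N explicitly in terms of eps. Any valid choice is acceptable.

N = (10/eps)^{1/3}

Let eps > 0 be given. For n ≥ 1, |10/n^3 − 0| = 10/n^3.
10/n^3 < eps ⇔ n^3 > 10/eps ⇔ n > (10/eps)^{1/3}.
Take N = (10/eps)^{1/3}. Then n > N implies 10/n^3 < eps.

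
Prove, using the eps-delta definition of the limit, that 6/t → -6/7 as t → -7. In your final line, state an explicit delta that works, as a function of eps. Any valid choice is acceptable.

Fix eps > 0. We seek delta > 0 such that 0 < |t + 7| < delta implies |6/t + 6/7| < eps.
|6/t + 6/7| = 6·|-7 − t|/(7·|t|) = 6|t + 7|/(7|t|).
Restrict delta ≤ 7/2. Then |t + 7| < 7/2 gives |t| > 7/2, so 7|t| > 49/2.
Then |6/t + 6/7| < 6|t + 7|/(49/2), which is < eps when |t + 7| < (49/12)eps.
Take delta = min(7/2, (49/12)eps). Then 0 < |t + 7| < delta gives both |t + 7| < 7/2 and |t + 7| < (49/12)eps, so |6/t + 6/7| < eps.

delta = min(7/2, (49/12)eps)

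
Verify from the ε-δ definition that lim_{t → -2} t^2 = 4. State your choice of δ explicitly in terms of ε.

Suppose ε > 0. We seek δ > 0 with 0 < |t + 2| < δ ⇒ |t^2 − 4| < ε.
Factor: t^2 − 4 = (t + 2)(t - 2), so |t^2 − 4| = |t + 2|·|t - 2|.
Impose δ ≤ 2 so that |t| < 4; then |t - 2| ≤ 6.
Hence |t^2 − 4| ≤ 6|t + 2|, which is < ε once |t + 2| < ε/6.
Take δ = min(2, ε/6). If 0 < |t + 2| < δ then both bounds hold and |t^2 − 4| ≤ 6|t + 2| < 6·(ε/6) = ε.

δ = min(2, ε/6)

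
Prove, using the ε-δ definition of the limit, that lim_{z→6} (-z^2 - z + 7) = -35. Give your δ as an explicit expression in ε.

δ = min(2, ε/15)

Fix ε > 0. We want δ > 0 such that 0 < |z − 6| < δ implies |(-z^2 - z + 7) + 35| < ε.
(-z^2 - z + 7) + 35 = -z^2 - z + 42 = (z − 6)(-z - 7).
So |(-z^2 - z + 7) + 35| = |z − 6|·|-z - 7|.
Require δ ≤ 2. Then |z − 6| < 2 gives |z| < 8, and by the triangle inequality |-z - 7| ≤ 8 + 7 = 15.
Hence |(-z^2 - z + 7) + 35| ≤ 15|z − 6| < ε provided |z − 6| < ε/15.
Choosing δ = min(2, ε/15) ensures both conditions, hence |(-z^2 - z + 7) + 35| < ε.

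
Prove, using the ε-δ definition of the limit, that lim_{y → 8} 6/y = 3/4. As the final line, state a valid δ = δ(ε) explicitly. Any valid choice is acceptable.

Let ε > 0 be given. We seek δ > 0 such that 0 < |y − 8| < δ implies |6/y − (3/4)| < ε.
|6/y − (3/4)| = 6·|8 − y|/(8·|y|) = 6|y − 8|/(8|y|).
Require δ ≤ 4 so that |y| > 8 − 4 = 4, hence 8|y| > 32.
Then |6/y − (3/4)| < 6|y − 8|/32, which is < ε when |y − 8| < (16/3)ε.
Take δ = min(4, (16/3)ε). Then 0 < |y − 8| < δ gives both |y − 8| < 4 and |y − 8| < (16/3)ε, so |6/y − (3/4)| < ε.

δ = min(4, (16/3)ε)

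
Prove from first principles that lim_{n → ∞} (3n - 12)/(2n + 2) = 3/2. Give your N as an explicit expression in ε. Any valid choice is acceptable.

Let ε > 0 be given. For n ≥ 1, |(3n - 12)/(2n + 2) − (3/2)| = |-30|/(2(2n + 2)) = 30/(2(2n + 2)).
Since 2n + 2 ≥ 2n for n ≥ 1, this is ≤ 30/(2·2n) = (15/2)/n.
So |(3n - 12)/(2n + 2) − (3/2)| < ε whenever n > (15/2)/ε.
Take N = (15/2)/ε. If n > N then |(3n - 12)/(2n + 2) − (3/2)| ≤ (15/2)/n < ε.

N = (15/2)/ε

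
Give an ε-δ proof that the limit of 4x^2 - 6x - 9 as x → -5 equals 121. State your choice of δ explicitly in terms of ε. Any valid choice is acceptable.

δ = min(2, ε/54)

Suppose ε > 0. We want δ > 0 such that 0 < |x + 5| < δ implies |(4x^2 - 6x - 9) − 121| < ε.
(4x^2 - 6x - 9) − 121 = 4x^2 - 6x - 130 = (x + 5)(4x - 26).
So |(4x^2 - 6x - 9) − 121| = |x + 5|·|4x - 26|.
Assume first that |x + 5| < 2, so |x| < 7. Then |4x - 26| ≤ 4·7 + 26 = 54.
Hence |(4x^2 - 6x - 9) − 121| ≤ 54|x + 5| < ε provided |x + 5| < ε/54.
Take δ = min(2, ε/54). Then 0 < |x + 5| < δ gives both |x + 5| < 2 and |x + 5| < ε/54, so |(4x^2 - 6x - 9) − 121| < ε.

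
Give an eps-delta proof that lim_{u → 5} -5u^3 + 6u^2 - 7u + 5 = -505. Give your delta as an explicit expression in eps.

Let eps > 0 be given. We want delta > 0 such that 0 < |u − 5| < delta implies |(-5u^3 + 6u^2 - 7u + 5) + 505| < eps.
(-5u^3 + 6u^2 - 7u + 5) + 505 = -5u^3 + 6u^2 - 7u + 510 = (u − 5)(-5u^2 - 19u - 102).
So |(-5u^3 + 6u^2 - 7u + 5) + 505| = |u − 5|·|-5u^2 - 19u - 102|.
Assume first that |u − 5| < 1, so |u| < 6. Then |-5u^2 - 19u - 102| ≤ 5·6^2 + 19·6 + 102 = 396.
Hence |(-5u^3 + 6u^2 - 7u + 5) + 505| ≤ 396|u − 5| < eps provided |u − 5| < eps/396.
Choosing delta = min(1, eps/396) ensures both conditions, hence |(-5u^3 + 6u^2 - 7u + 5) + 505| < eps.

delta = min(1, eps/396)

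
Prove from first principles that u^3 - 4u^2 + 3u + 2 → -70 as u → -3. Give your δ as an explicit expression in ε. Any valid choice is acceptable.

δ = min(1, ε/68)

Suppose ε > 0. We want δ > 0 such that 0 < |u + 3| < δ implies |(u^3 - 4u^2 + 3u + 2) + 70| < ε.
(u^3 - 4u^2 + 3u + 2) + 70 = u^3 - 4u^2 + 3u + 72 = (u + 3)(u^2 - 7u + 24).
So |(u^3 - 4u^2 + 3u + 2) + 70| = |u + 3|·|u^2 - 7u + 24|.
Assume first that |u + 3| < 1, so |u| < 4. Then |u^2 - 7u + 24| ≤ 4^2 + 7·4 + 24 = 68.
Hence |(u^3 - 4u^2 + 3u + 2) + 70| ≤ 68|u + 3| < ε provided |u + 3| < ε/68.
Choosing δ = min(1, ε/68) ensures both conditions, hence |(u^3 - 4u^2 + 3u + 2) + 70| < ε.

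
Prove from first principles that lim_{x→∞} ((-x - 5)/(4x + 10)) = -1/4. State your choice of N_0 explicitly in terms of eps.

Suppose eps > 0. We seek N_0 > 0 such that x > N_0 implies |(-x - 5)/(4x + 10) + 1/4| < eps.
(-x - 5)/(4x + 10) + 1/4 = (4(-x - 5) − (-1)(4x + 10)) / (4(4x + 10)) = -10/(4(4x + 10)).
For x > 0 we have 4x + 10 > 4x, so |(-x - 5)/(4x + 10) + 1/4| = 10/(4(4x + 10)) < 10/(4·4x) = (5/8)/x.
Thus |(-x - 5)/(4x + 10) + 1/4| < eps whenever x > (5/8)/eps.
Take N_0 = (5/8)/eps. If x > N_0 then |(-x - 5)/(4x + 10) + 1/4| < (5/8)/x < eps.

N_0 = (5/8)/eps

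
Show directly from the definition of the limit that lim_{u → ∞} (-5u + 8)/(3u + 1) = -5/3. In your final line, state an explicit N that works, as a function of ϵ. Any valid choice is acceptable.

N = (29/9)/ϵ

Let ϵ > 0 be given. We seek N > 0 such that u > N implies |(-5u + 8)/(3u + 1) + 5/3| < ϵ.
(-5u + 8)/(3u + 1) + 5/3 = (3(-5u + 8) − (-5)(3u + 1)) / (3(3u + 1)) = 29/(3(3u + 1)).
For u > 0 we have 3u + 1 > 3u, so |(-5u + 8)/(3u + 1) + 5/3| = 29/(3(3u + 1)) < 29/(3·3u) = (29/9)/u.
Thus |(-5u + 8)/(3u + 1) + 5/3| < ϵ whenever u > (29/9)/ϵ.
Take N = (29/9)/ϵ. If u > N then |(-5u + 8)/(3u + 1) + 5/3| < (29/9)/u < ϵ.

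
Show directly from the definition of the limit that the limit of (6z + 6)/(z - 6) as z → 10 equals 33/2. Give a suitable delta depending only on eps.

delta = min(2, (4/21)eps)

Fix eps > 0. We want delta > 0 with 0 < |z − 10| < delta ⇒ |(6z + 6)/(z - 6) − (33/2)| < eps.
Combining over a common denominator, (6z + 6)/(z - 6) − (33/2) = [(6z + 6)·4 − 66·(z - 6)] / [4·(z - 6)] = -42(z − 10) / (4(z - 6)).
So |(6z + 6)/(z - 6) − (33/2)| = 42|z − 10| / (4·|z − 6|).
Restrict delta ≤ 2. Then |z − 10| < 2 gives |z − 6| = |(z − 10) + 4| ≥ 4 − 2 = 2.
Hence |(6z + 6)/(z - 6) − (33/2)| < 42|z − 10|/(4·2) = (21/4)|z − 10|, which is < eps once |z − 10| < (4/21)eps.
Take delta = min(2, (4/21)eps). Then 0 < |z − 10| < delta forces both bounds, so |(6z + 6)/(z - 6) − (33/2)| < eps.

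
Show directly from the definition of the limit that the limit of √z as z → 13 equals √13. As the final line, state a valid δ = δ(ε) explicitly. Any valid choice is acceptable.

δ = min(13, √13·ε)

Suppose ε > 0. We want δ > 0 such that 0 < |z − 13| < δ implies |√z − √13| < ε.
Rationalise: √z − √13 = (z − 13)/(√z + √13), so |√z − √13| = |z − 13|/(√z + √13).
Restrict δ ≤ 13 so that |z − 13| < 13 forces z > 0, and then √z + √13 > √13.
Hence |√z − √13| < |z − 13|/√13, which is < ε once |z − 13| < √13·ε.
Take δ = min(13, √13·ε). If 0 < |z − 13| < δ then z > 0 and |√z − √13| < |z − 13|/√13 < ε.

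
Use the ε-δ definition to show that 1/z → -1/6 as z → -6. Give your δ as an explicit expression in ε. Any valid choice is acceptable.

Fix ε > 0. We seek δ > 0 such that 0 < |z + 6| < δ implies |1/z + 1/6| < ε.
|1/z + 1/6| = |-6 − z|/(6·|z|) = |z + 6|/(6|z|).
Require δ ≤ 3 so that |z| > 6 − 3 = 3, hence 6|z| > 18.
Then |1/z + 1/6| < |z + 6|/18, which is < ε when |z + 6| < 18ε.
Take δ = min(3, 18ε). Then 0 < |z + 6| < δ gives both |z + 6| < 3 and |z + 6| < 18ε, so |1/z + 1/6| < ε.

δ = min(3, 18ε)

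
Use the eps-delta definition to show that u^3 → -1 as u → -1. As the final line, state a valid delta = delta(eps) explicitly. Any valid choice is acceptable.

Suppose eps > 0. We seek delta > 0 with 0 < |u + 1| < delta ⇒ |u^3 + 1| < eps.
Factor: u^3 + 1 = (u + 1)(u^2 - u + 1), so |u^3 + 1| = |u + 1|·|u^2 - u + 1|.
Impose delta ≤ 2 so that |u| < 3; then |u^2 - u + 1| ≤ 13.
Hence |u^3 + 1| ≤ 13|u + 1|, which is < eps once |u + 1| < eps/13.
Take delta = min(2, eps/13). If 0 < |u + 1| < delta then both bounds hold and |u^3 + 1| ≤ 13|u + 1| < 13·(eps/13) = eps.

delta = min(2, eps/13)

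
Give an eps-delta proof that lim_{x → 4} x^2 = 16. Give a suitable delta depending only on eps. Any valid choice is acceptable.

Suppose eps > 0. We seek delta > 0 with 0 < |x − 4| < delta ⇒ |x^2 − 16| < eps.
Factor: x^2 − 16 = (x − 4)(x + 4), so |x^2 − 16| = |x − 4|·|x + 4|.
Impose delta ≤ 2 so that |x| < 6; then |x + 4| ≤ 10.
Hence |x^2 − 16| ≤ 10|x − 4|, which is < eps once |x − 4| < eps/10.
Take delta = min(2, eps/10). If 0 < |x − 4| < delta then both bounds hold and |x^2 − 16| ≤ 10|x − 4| < 10·(eps/10) = eps.

delta = min(2, eps/10)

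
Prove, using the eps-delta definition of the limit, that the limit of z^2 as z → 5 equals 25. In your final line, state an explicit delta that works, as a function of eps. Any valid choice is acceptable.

Suppose eps > 0. We seek delta > 0 with 0 < |z − 5| < delta ⇒ |z^2 − 25| < eps.
Factor: z^2 − 25 = (z − 5)(z + 5), so |z^2 − 25| = |z − 5|·|z + 5|.
Impose delta ≤ 2 so that |z| < 7; then |z + 5| ≤ 12.
Hence |z^2 − 25| ≤ 12|z − 5|, which is < eps once |z − 5| < eps/12.
Take delta = min(2, eps/12). If 0 < |z − 5| < delta then both bounds hold and |z^2 − 25| ≤ 12|z − 5| < 12·(eps/12) = eps.

delta = min(2, eps/12)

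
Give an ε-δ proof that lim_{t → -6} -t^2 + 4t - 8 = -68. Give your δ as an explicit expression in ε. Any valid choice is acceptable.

δ = min(1, ε/17)

Fix ε > 0. We want δ > 0 such that 0 < |t + 6| < δ implies |(-t^2 + 4t - 8) + 68| < ε.
(-t^2 + 4t - 8) + 68 = -t^2 + 4t + 60 = (t + 6)(-t + 10).
So |(-t^2 + 4t - 8) + 68| = |t + 6|·|-t + 10|.
Assume first that |t + 6| < 1, so |t| < 7. Then |-t + 10| ≤ 7 + 10 = 17.
Hence |(-t^2 + 4t - 8) + 68| ≤ 17|t + 6| < ε provided |t + 6| < ε/17.
Choosing δ = min(1, ε/17) ensures both conditions, hence |(-t^2 + 4t - 8) + 68| < ε.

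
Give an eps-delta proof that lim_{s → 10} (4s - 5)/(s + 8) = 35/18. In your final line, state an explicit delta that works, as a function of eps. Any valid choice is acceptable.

delta = min(9, (162/37)eps)

Suppose eps > 0. We want delta > 0 with 0 < |s − 10| < delta ⇒ |(4s - 5)/(s + 8) − (35/18)| < eps.
Combining over a common denominator, (4s - 5)/(s + 8) − (35/18) = [(4s - 5)·18 − 35·(s + 8)] / [18·(s + 8)] = 37(s − 10) / (18(s + 8)).
So |(4s - 5)/(s + 8) − (35/18)| = 37|s − 10| / (18·|s + 8|).
Restrict delta ≤ 9. Then |s − 10| < 9 gives |s + 8| = |(s − 10) + 18| ≥ 18 − 9 = 9.
Hence |(4s - 5)/(s + 8) − (35/18)| < 37|s − 10|/(18·9) = (37/162)|s − 10|, which is < eps once |s − 10| < (162/37)eps.
Take delta = min(9, (162/37)eps). Then 0 < |s − 10| < delta forces both bounds, so |(4s - 5)/(s + 8) − (35/18)| < eps.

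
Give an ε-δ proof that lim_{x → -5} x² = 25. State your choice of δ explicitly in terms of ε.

Fix ε > 0. We seek δ > 0 with 0 < |x + 5| < δ ⇒ |x² − 25| < ε.
Factor: x² − 25 = (x + 5)(x - 5), so |x² − 25| = |x + 5|·|x - 5|.
Restrict δ ≤ 1. Then |x + 5| < 1 gives |x| < 6, so by the triangle inequality |x - 5| ≤ 6 + 5 = 11.
Hence |x² − 25| ≤ 11|x + 5|, which is < ε once |x + 5| < ε/11.
Take δ = min(1, ε/11). If 0 < |x + 5| < δ then both bounds hold and |x² − 25| ≤ 11|x + 5| < 11·(ε/11) = ε.

δ = min(1, ε/11)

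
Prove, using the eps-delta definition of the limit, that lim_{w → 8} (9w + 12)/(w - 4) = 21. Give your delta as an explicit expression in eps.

Let eps > 0 be given. We want delta > 0 with 0 < |w − 8| < delta ⇒ |(9w + 12)/(w - 4) − 21| < eps.
Combining over a common denominator, (9w + 12)/(w - 4) − 21 = [(9w + 12)·4 − 84·(w - 4)] / [4·(w - 4)] = -48(w − 8) / (4(w - 4)).
So |(9w + 12)/(w - 4) − 21| = 48|w − 8| / (4·|w − 4|).
Restrict delta ≤ 2. Then |w − 8| < 2 gives |w − 4| = |(w − 8) + 4| ≥ 4 − 2 = 2.
Hence |(9w + 12)/(w - 4) − 21| < 48|w − 8|/(4·2) = 6|w − 8|, which is < eps once |w − 8| < (1/6)eps.
Take delta = min(2, (1/6)eps). Then 0 < |w − 8| < delta forces both bounds, so |(9w + 12)/(w - 4) − 21| < eps.

delta = min(2, (1/6)eps)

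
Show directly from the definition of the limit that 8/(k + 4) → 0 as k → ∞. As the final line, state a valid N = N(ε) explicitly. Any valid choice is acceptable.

N = 8/ε

Suppose ε > 0. For k ≥ 1, |8/(k + 4) − 0| = 8/(k + 4) ≤ 8/k.
We need 8/k < ε, i.e. k > 8/ε.
Take N = 8/ε. If k > N then |8/(k + 4)| ≤ 8/k < ε.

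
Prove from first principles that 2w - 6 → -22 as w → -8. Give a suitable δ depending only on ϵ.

δ = ϵ/2

Let ϵ > 0. We need δ > 0 so that 0 < |w + 8| < δ implies |(2w - 6) + 22| < ϵ.
|(2w - 6) + 22| = |2w + 16| = 2|w + 8|.
So 2|w + 8| < ϵ exactly when |w + 8| < ϵ/2.
Choosing δ = ϵ/2 gives |(2w - 6) + 22| = 2|w + 8| < ϵ whenever |w + 8| < δ.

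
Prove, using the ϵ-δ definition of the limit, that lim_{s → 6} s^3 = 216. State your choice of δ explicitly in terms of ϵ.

Let ϵ > 0 be given. We seek δ > 0 with 0 < |s − 6| < δ ⇒ |s^3 − 216| < ϵ.
Factor: s^3 − 216 = (s − 6)(s^2 + 6s + 36), so |s^3 − 216| = |s − 6|·|s^2 + 6s + 36|.
Impose δ ≤ 1 so that |s| < 7; then |s^2 + 6s + 36| ≤ 127.
Hence |s^3 − 216| ≤ 127|s − 6|, which is < ϵ once |s − 6| < ϵ/127.
Take δ = min(1, ϵ/127). If 0 < |s − 6| < δ then both bounds hold and |s^3 − 216| ≤ 127|s − 6| < 127·(ϵ/127) = ϵ.

δ = min(1, ϵ/127)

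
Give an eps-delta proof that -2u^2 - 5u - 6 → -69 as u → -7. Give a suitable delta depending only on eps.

Let eps > 0 be given. We want delta > 0 such that 0 < |u + 7| < delta implies |(-2u^2 - 5u - 6) + 69| < eps.
(-2u^2 - 5u - 6) + 69 = -2u^2 - 5u + 63 = (u + 7)(-2u + 9).
So |(-2u^2 - 5u - 6) + 69| = |u + 7|·|-2u + 9|.
Assume first that |u + 7| < 2, so |u| < 9. Then |-2u + 9| ≤ 2·9 + 9 = 27.
Hence |(-2u^2 - 5u - 6) + 69| ≤ 27|u + 7| < eps provided |u + 7| < eps/27.
Take delta = min(2, eps/27). Then 0 < |u + 7| < delta gives both |u + 7| < 2 and |u + 7| < eps/27, so |(-2u^2 - 5u - 6) + 69| < eps.

delta = min(2, eps/27)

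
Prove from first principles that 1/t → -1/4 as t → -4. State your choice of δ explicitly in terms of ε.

Fix ε > 0. We seek δ > 0 such that 0 < |t + 4| < δ implies |1/t + 1/4| < ε.
|1/t + 1/4| = |-4 − t|/(4·|t|) = |t + 4|/(4|t|).
Restrict δ ≤ 2. Then |t + 4| < 2 gives |t| > 2, so 4|t| > 8.
Then |1/t + 1/4| < |t + 4|/8, which is < ε when |t + 4| < 8ε.
Take δ = min(2, 8ε). Then 0 < |t + 4| < δ gives both |t + 4| < 2 and |t + 4| < 8ε, so |1/t + 1/4| < ε.

δ = min(2, 8ε)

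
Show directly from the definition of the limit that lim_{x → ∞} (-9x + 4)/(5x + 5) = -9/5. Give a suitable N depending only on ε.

N = (13/5)/ε

Fix ε > 0. We seek N > 0 such that x > N implies |(-9x + 4)/(5x + 5) + 9/5| < ε.
(-9x + 4)/(5x + 5) + 9/5 = (5(-9x + 4) − (-9)(5x + 5)) / (5(5x + 5)) = 65/(5(5x + 5)).
For x > 0 we have 5x + 5 > 5x, so |(-9x + 4)/(5x + 5) + 9/5| = 65/(5(5x + 5)) < 65/(5·5x) = (13/5)/x.
Thus |(-9x + 4)/(5x + 5) + 9/5| < ε whenever x > (13/5)/ε.
Take N = (13/5)/ε. If x > N then |(-9x + 4)/(5x + 5) + 9/5| < (13/5)/x < ε.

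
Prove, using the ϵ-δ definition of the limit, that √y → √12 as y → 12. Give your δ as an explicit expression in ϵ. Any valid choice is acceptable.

δ = min(12, √12·ϵ)

Let ϵ > 0. We want δ > 0 such that 0 < |y − 12| < δ implies |√y − √12| < ϵ.
Multiplying by the conjugate, |√y − √12| = |y − 12|/(√y + √12).
Restrict δ ≤ 12 so that |y − 12| < 12 forces y > 0, and then √y + √12 > √12.
Hence |√y − √12| < |y − 12|/√12, which is < ϵ once |y − 12| < √12·ϵ.
Take δ = min(12, √12·ϵ). If 0 < |y − 12| < δ then y > 0 and |√y − √12| < |y − 12|/√12 < ϵ.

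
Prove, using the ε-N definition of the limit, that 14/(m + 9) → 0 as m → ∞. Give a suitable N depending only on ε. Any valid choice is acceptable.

N = 14/ε

Suppose ε > 0. For m ≥ 1, |14/(m + 9) − 0| = 14/(m + 9) ≤ 14/m.
We need 14/m < ε, i.e. m > 14/ε.
Take N = 14/ε. If m > N then |14/(m + 9)| ≤ 14/m < ε.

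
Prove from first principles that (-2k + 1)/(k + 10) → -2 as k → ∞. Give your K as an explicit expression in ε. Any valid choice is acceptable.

K = 21/ε

Fix ε > 0. For k ≥ 1, |(-2k + 1)/(k + 10) + 2| = |21|/((k + 10)) = 21/((k + 10)).
Since k + 10 ≥ k for k ≥ 1, this is ≤ 21/(k) = 21/k.
So |(-2k + 1)/(k + 10) + 2| < ε whenever k > 21/ε.
Take K = 21/ε. If k > K then |(-2k + 1)/(k + 10) + 2| ≤ 21/k < ε.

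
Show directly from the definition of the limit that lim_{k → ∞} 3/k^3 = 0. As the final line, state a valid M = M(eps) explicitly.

M = (3/eps)^{1/3}

Let eps > 0. For k ≥ 1, |3/k^3 − 0| = 3/k^3.
3/k^3 < eps ⇔ k^3 > 3/eps ⇔ k > (3/eps)^{1/3}.
Take M = (3/eps)^{1/3}. Then k > M implies 3/k^3 < eps.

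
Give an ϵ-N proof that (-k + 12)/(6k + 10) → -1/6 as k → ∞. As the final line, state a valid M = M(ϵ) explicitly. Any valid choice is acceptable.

Fix ϵ > 0. For k ≥ 1, |(-k + 12)/(6k + 10) + 1/6| = |82|/(6(6k + 10)) = 82/(6(6k + 10)).
Since 6k + 10 ≥ 6k for k ≥ 1, this is ≤ 82/(6·6k) = (41/18)/k.
So |(-k + 12)/(6k + 10) + 1/6| < ϵ whenever k > (41/18)/ϵ.
Take M = (41/18)/ϵ. If k > M then |(-k + 12)/(6k + 10) + 1/6| ≤ (41/18)/k < ϵ.

M = (41/18)/ϵ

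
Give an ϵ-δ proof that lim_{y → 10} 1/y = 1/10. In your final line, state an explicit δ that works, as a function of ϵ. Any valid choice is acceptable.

δ = min(5, 50ϵ)

Let ϵ > 0 be given. We seek δ > 0 such that 0 < |y − 10| < δ implies |1/y − (1/10)| < ϵ.
|1/y − (1/10)| = |10 − y|/(10·|y|) = |y − 10|/(10|y|).
Require δ ≤ 5 so that |y| > 10 − 5 = 5, hence 10|y| > 50.
Then |1/y − (1/10)| < |y − 10|/50, which is < ϵ when |y − 10| < 50ϵ.
Take δ = min(5, 50ϵ). Then 0 < |y − 10| < δ gives both |y − 10| < 5 and |y − 10| < 50ϵ, so |1/y − (1/10)| < ϵ.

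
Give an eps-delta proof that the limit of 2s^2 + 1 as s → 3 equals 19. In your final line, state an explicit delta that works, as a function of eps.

delta = min(1, eps/14)

Fix eps > 0. We want delta > 0 such that 0 < |s − 3| < delta implies |(2s^2 + 1) − 19| < eps.
(2s^2 + 1) − 19 = 2s^2 - 18 = (s − 3)(2s + 6).
So |(2s^2 + 1) − 19| = |s − 3|·|2s + 6|.
Assume first that |s − 3| < 1, so |s| < 4. Then |2s + 6| ≤ 2·4 + 6 = 14.
Hence |(2s^2 + 1) − 19| ≤ 14|s − 3| < eps provided |s − 3| < eps/14.
Take delta = min(1, eps/14). Then 0 < |s − 3| < delta gives both |s − 3| < 1 and |s − 3| < eps/14, so |(2s^2 + 1) − 19| < eps.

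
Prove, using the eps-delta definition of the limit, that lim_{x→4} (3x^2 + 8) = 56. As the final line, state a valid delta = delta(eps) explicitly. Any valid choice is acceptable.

Let eps > 0 be given. We want delta > 0 such that 0 < |x − 4| < delta implies |(3x^2 + 8) − 56| < eps.
(3x^2 + 8) − 56 = 3x^2 - 48 = (x − 4)(3x + 12).
So |(3x^2 + 8) − 56| = |x − 4|·|3x + 12|.
Assume first that |x − 4| < 1, so |x| < 5. Then |3x + 12| ≤ 3·5 + 12 = 27.
Hence |(3x^2 + 8) − 56| ≤ 27|x − 4| < eps provided |x − 4| < eps/27.
Take delta = min(1, eps/27). Then 0 < |x − 4| < delta gives both |x − 4| < 1 and |x − 4| < eps/27, so |(3x^2 + 8) − 56| < eps.

delta = min(1, eps/27)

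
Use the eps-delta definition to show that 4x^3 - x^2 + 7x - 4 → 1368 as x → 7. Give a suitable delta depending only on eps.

Fix eps > 0. We want delta > 0 such that 0 < |x − 7| < delta implies |(4x^3 - x^2 + 7x - 4) − 1368| < eps.
(4x^3 - x^2 + 7x - 4) − 1368 = 4x^3 - x^2 + 7x - 1372 = (x − 7)(4x^2 + 27x + 196).
So |(4x^3 - x^2 + 7x - 4) − 1368| = |x − 7|·|4x^2 + 27x + 196|.
Require delta ≤ 2. Then |x − 7| < 2 gives |x| < 9, and by the triangle inequality |4x^2 + 27x + 196| ≤ 4·9^2 + 27·9 + 196 = 763.
Hence |(4x^3 - x^2 + 7x - 4) − 1368| ≤ 763|x − 7| < eps provided |x − 7| < eps/763.
Take delta = min(2, eps/763). Then 0 < |x − 7| < delta gives both |x − 7| < 2 and |x − 7| < eps/763, so |(4x^3 - x^2 + 7x - 4) − 1368| < eps.

delta = min(2, eps/763)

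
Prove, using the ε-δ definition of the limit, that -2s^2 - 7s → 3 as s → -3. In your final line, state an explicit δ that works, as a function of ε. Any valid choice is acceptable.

δ = min(2, ε/11)

Let ε > 0. We want δ > 0 such that 0 < |s + 3| < δ implies |(-2s^2 - 7s) − 3| < ε.
(-2s^2 - 7s) − 3 = -2s^2 - 7s - 3 = (s + 3)(-2s - 1).
So |(-2s^2 - 7s) − 3| = |s + 3|·|-2s - 1|.
Require δ ≤ 2. Then |s + 3| < 2 gives |s| < 5, and by the triangle inequality |-2s - 1| ≤ 2·5 + 1 = 11.
Hence |(-2s^2 - 7s) − 3| ≤ 11|s + 3| < ε provided |s + 3| < ε/11.
Take δ = min(2, ε/11). Then 0 < |s + 3| < δ gives both |s + 3| < 2 and |s + 3| < ε/11, so |(-2s^2 - 7s) − 3| < ε.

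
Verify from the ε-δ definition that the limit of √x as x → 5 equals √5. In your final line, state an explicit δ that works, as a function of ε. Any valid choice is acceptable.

δ = min(5, √5·ε)

Let ε > 0 be given. We want δ > 0 such that 0 < |x − 5| < δ implies |√x − √5| < ε.
Multiplying by the conjugate, |√x − √5| = |x − 5|/(√x + √5).
Restrict δ ≤ 5 so that |x − 5| < 5 forces x > 0, and then √x + √5 > √5.
Hence |√x − √5| < |x − 5|/√5, which is < ε once |x − 5| < √5·ε.
Take δ = min(5, √5·ε). If 0 < |x − 5| < δ then x > 0 and |√x − √5| < |x − 5|/√5 < ε.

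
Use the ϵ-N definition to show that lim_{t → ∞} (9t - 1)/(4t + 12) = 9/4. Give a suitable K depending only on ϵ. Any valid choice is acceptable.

Let ϵ > 0. We seek K > 0 such that t > K implies |(9t - 1)/(4t + 12) − (9/4)| < ϵ.
(9t - 1)/(4t + 12) − (9/4) = (4(9t - 1) − 9(4t + 12)) / (4(4t + 12)) = -112/(4(4t + 12)).
For t > 0 we have 4t + 12 > 4t, so |(9t - 1)/(4t + 12) − (9/4)| = 112/(4(4t + 12)) < 112/(4·4t) = 7/t.
Thus |(9t - 1)/(4t + 12) − (9/4)| < ϵ whenever t > 7/ϵ.
Take K = 7/ϵ. If t > K then |(9t - 1)/(4t + 12) − (9/4)| < 7/t < ϵ.

K = 7/ϵ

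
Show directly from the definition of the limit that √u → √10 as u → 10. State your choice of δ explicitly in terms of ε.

Let ε > 0 be given. We want δ > 0 such that 0 < |u − 10| < δ implies |√u − √10| < ε.
Multiplying by the conjugate, |√u − √10| = |u − 10|/(√u + √10).
Restrict δ ≤ 10 so that |u − 10| < 10 forces u > 0, and then √u + √10 > √10.
Hence |√u − √10| < |u − 10|/√10, which is < ε once |u − 10| < √10·ε.
Take δ = min(10, √10·ε). If 0 < |u − 10| < δ then u > 0 and |√u − √10| < |u − 10|/√10 < ε.

δ = min(10, √10·ε)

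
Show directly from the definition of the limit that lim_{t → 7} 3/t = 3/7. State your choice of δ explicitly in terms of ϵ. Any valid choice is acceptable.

Fix ϵ > 0. We seek δ > 0 such that 0 < |t − 7| < δ implies |3/t − (3/7)| < ϵ.
|3/t − (3/7)| = 3·|7 − t|/(7·|t|) = 3|t − 7|/(7|t|).
Require δ ≤ 7/2 so that |t| > 7 − 7/2 = 7/2, hence 7|t| > 49/2.
Then |3/t − (3/7)| < 3|t − 7|/(49/2), which is < ϵ when |t − 7| < (49/6)ϵ.
Take δ = min(7/2, (49/6)ϵ). Then 0 < |t − 7| < δ gives both |t − 7| < 7/2 and |t − 7| < (49/6)ϵ, so |3/t − (3/7)| < ϵ.

δ = min(7/2, (49/6)ϵ)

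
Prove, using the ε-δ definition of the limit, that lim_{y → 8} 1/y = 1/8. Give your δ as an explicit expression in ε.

δ = min(4, 32ε)

Fix ε > 0. We seek δ > 0 such that 0 < |y − 8| < δ implies |1/y − (1/8)| < ε.
|1/y − (1/8)| = |8 − y|/(8·|y|) = |y − 8|/(8|y|).
Require δ ≤ 4 so that |y| > 8 − 4 = 4, hence 8|y| > 32.
Then |1/y − (1/8)| < |y − 8|/32, which is < ε when |y − 8| < 32ε.
Take δ = min(4, 32ε). Then 0 < |y − 8| < δ gives both |y − 8| < 4 and |y − 8| < 32ε, so |1/y − (1/8)| < ε.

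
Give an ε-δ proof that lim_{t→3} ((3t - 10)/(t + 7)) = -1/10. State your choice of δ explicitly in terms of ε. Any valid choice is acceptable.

δ = min(5, (50/31)ε)

Let ε > 0 be given. We want δ > 0 with 0 < |t − 3| < δ ⇒ |(3t - 10)/(t + 7) + 1/10| < ε.
Combining over a common denominator, (3t - 10)/(t + 7) + 1/10 = [(3t - 10)·10 − (-1)·(t + 7)] / [10·(t + 7)] = 31(t − 3) / (10(t + 7)).
So |(3t - 10)/(t + 7) + 1/10| = 31|t − 3| / (10·|t + 7|).
Require δ ≤ 5, so |t + 7| ≥ |10| − |t − 3| > 10 − 5 = 5.
Hence |(3t - 10)/(t + 7) + 1/10| < 31|t − 3|/(10·5) = (31/50)|t − 3|, which is < ε once |t − 3| < (50/31)ε.
Take δ = min(5, (50/31)ε). Then 0 < |t − 3| < δ forces both bounds, so |(3t - 10)/(t + 7) + 1/10| < ε.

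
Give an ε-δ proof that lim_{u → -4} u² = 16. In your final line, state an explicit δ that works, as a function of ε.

δ = min(1, ε/9)

Let ε > 0. We seek δ > 0 with 0 < |u + 4| < δ ⇒ |u² − 16| < ε.
Factor: u² − 16 = (u + 4)(u - 4), so |u² − 16| = |u + 4|·|u - 4|.
Impose δ ≤ 1 so that |u| < 5; then |u - 4| ≤ 9.
Hence |u² − 16| ≤ 9|u + 4|, which is < ε once |u + 4| < ε/9.
Take δ = min(1, ε/9). If 0 < |u + 4| < δ then both bounds hold and |u² − 16| ≤ 9|u + 4| < 9·(ε/9) = ε.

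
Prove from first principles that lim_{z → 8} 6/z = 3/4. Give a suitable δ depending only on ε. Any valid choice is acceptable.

δ = min(4, (16/3)ε)

Fix ε > 0. We seek δ > 0 such that 0 < |z − 8| < δ implies |6/z − (3/4)| < ε.
|6/z − (3/4)| = 6·|8 − z|/(8·|z|) = 6|z − 8|/(8|z|).
Restrict δ ≤ 4. Then |z − 8| < 4 gives |z| > 4, so 8|z| > 32.
Then |6/z − (3/4)| < 6|z − 8|/32, which is < ε when |z − 8| < (16/3)ε.
Take δ = min(4, (16/3)ε). Then 0 < |z − 8| < δ gives both |z − 8| < 4 and |z − 8| < (16/3)ε, so |6/z − (3/4)| < ε.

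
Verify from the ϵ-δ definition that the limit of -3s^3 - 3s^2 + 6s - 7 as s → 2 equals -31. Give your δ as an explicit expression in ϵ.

δ = min(1, ϵ/66)

Fix ϵ > 0. We want δ > 0 such that 0 < |s − 2| < δ implies |(-3s^3 - 3s^2 + 6s - 7) + 31| < ϵ.
(-3s^3 - 3s^2 + 6s - 7) + 31 = -3s^3 - 3s^2 + 6s + 24 = (s − 2)(-3s^2 - 9s - 12).
So |(-3s^3 - 3s^2 + 6s - 7) + 31| = |s − 2|·|-3s^2 - 9s - 12|.
Require δ ≤ 1. Then |s − 2| < 1 gives |s| < 3, and by the triangle inequality |-3s^2 - 9s - 12| ≤ 3·3^2 + 9·3 + 12 = 66.
Hence |(-3s^3 - 3s^2 + 6s - 7) + 31| ≤ 66|s − 2| < ϵ provided |s − 2| < ϵ/66.
Take δ = min(1, ϵ/66). Then 0 < |s − 2| < δ gives both |s − 2| < 1 and |s − 2| < ϵ/66, so |(-3s^3 - 3s^2 + 6s - 7) + 31| < ϵ.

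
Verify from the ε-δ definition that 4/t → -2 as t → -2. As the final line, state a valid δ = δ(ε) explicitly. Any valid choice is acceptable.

δ = min(1, (1/2)ε)

Suppose ε > 0. We seek δ > 0 such that 0 < |t + 2| < δ implies |4/t + 2| < ε.
|4/t + 2| = 4·|-2 − t|/(2·|t|) = 4|t + 2|/(2|t|).
Restrict δ ≤ 1. Then |t + 2| < 1 gives |t| > 1, so 2|t| > 2.
Then |4/t + 2| < 4|t + 2|/2, which is < ε when |t + 2| < (1/2)ε.
Take δ = min(1, (1/2)ε). Then 0 < |t + 2| < δ gives both |t + 2| < 1 and |t + 2| < (1/2)ε, so |4/t + 2| < ε.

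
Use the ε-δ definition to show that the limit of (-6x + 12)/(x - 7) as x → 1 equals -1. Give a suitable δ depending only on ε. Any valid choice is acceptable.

Let ε > 0. We want δ > 0 with 0 < |x − 1| < δ ⇒ |(-6x + 12)/(x - 7) + 1| < ε.
Combining over a common denominator, (-6x + 12)/(x - 7) + 1 = [(-6x + 12)·(-6) − 6·(x - 7)] / [(-6)·(x - 7)] = 30(x − 1) / ((-6)(x - 7)).
So |(-6x + 12)/(x - 7) + 1| = 30|x − 1| / (6·|x − 7|).
Restrict δ ≤ 3. Then |x − 1| < 3 gives |x − 7| = |(x − 1) + (-6)| ≥ 6 − 3 = 3.
Hence |(-6x + 12)/(x - 7) + 1| < 30|x − 1|/(6·3) = (5/3)|x − 1|, which is < ε once |x − 1| < (3/5)ε.
Take δ = min(3, (3/5)ε). Then 0 < |x − 1| < δ forces both bounds, so |(-6x + 12)/(x - 7) + 1| < ε.

δ = min(3, (3/5)ε)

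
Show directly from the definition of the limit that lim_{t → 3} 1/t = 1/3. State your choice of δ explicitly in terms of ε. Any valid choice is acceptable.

Fix ε > 0. We seek δ > 0 such that 0 < |t − 3| < δ implies |1/t − (1/3)| < ε.
|1/t − (1/3)| = |3 − t|/(3·|t|) = |t − 3|/(3|t|).
Restrict δ ≤ 3/2. Then |t − 3| < 3/2 gives |t| > 3/2, so 3|t| > 9/2.
Then |1/t − (1/3)| < |t − 3|/(9/2), which is < ε when |t − 3| < (9/2)ε.
Take δ = min(3/2, (9/2)ε). Then 0 < |t − 3| < δ gives both |t − 3| < 3/2 and |t − 3| < (9/2)ε, so |1/t − (1/3)| < ε.

δ = min(3/2, (9/2)ε)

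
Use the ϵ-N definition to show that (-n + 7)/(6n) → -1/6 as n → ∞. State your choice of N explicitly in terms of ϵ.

N = (7/6)/ϵ

Suppose ϵ > 0. For n ≥ 1, |(-n + 7)/(6n) + 1/6| = |42|/(6(6n)) = 42/(6(6n)).
Since 6n ≥ 6n for n ≥ 1, this is ≤ 42/(6·6n) = (7/6)/n.
So |(-n + 7)/(6n) + 1/6| < ϵ whenever n > (7/6)/ϵ.
Take N = (7/6)/ϵ. If n > N then |(-n + 7)/(6n) + 1/6| ≤ (7/6)/n < ϵ.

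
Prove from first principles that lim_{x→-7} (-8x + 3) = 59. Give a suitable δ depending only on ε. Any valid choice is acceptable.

δ = ε/8

Let ε > 0 be given. We need δ > 0 so that 0 < |x + 7| < δ implies |(-8x + 3) − 59| < ε.
Since (-8x + 3) − 59 = -8(x + 7), we have |(-8x + 3) − 59| = 8|x + 7|.
So 8|x + 7| < ε exactly when |x + 7| < ε/8.
Take δ = ε/8. If 0 < |x + 7| < δ then |(-8x + 3) − 59| = 8|x + 7| < 8·(ε/8) = ε.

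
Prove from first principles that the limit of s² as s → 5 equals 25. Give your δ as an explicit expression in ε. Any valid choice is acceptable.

Let ε > 0. We seek δ > 0 with 0 < |s − 5| < δ ⇒ |s² − 25| < ε.
Factor: s² − 25 = (s − 5)(s + 5), so |s² − 25| = |s − 5|·|s + 5|.
Restrict δ ≤ 1. Then |s − 5| < 1 gives |s| < 6, so by the triangle inequality |s + 5| ≤ 6 + 5 = 11.
Hence |s² − 25| ≤ 11|s − 5|, which is < ε once |s − 5| < ε/11.
Take δ = min(1, ε/11). If 0 < |s − 5| < δ then both bounds hold and |s² − 25| ≤ 11|s − 5| < 11·(ε/11) = ε.

δ = min(1, ε/11)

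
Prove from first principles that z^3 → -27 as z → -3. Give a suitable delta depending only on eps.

delta = min(2, eps/49)

Suppose eps > 0. We seek delta > 0 with 0 < |z + 3| < delta ⇒ |z^3 + 27| < eps.
Factor: z^3 + 27 = (z + 3)(z^2 - 3z + 9), so |z^3 + 27| = |z + 3|·|z^2 - 3z + 9|.
Restrict delta ≤ 2. Then |z + 3| < 2 gives |z| < 5, so by the triangle inequality |z^2 - 3z + 9| ≤ 5^2 + 3·5 + 9 = 49.
Hence |z^3 + 27| ≤ 49|z + 3|, which is < eps once |z + 3| < eps/49.
Take delta = min(2, eps/49). If 0 < |z + 3| < delta then both bounds hold and |z^3 + 27| ≤ 49|z + 3| < 49·(eps/49) = eps.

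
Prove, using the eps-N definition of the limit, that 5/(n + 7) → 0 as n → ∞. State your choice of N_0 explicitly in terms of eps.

N_0 = 5/eps

Let eps > 0 be given. For n ≥ 1, |5/(n + 7) − 0| = 5/(n + 7) ≤ 5/n.
We need 5/n < eps, i.e. n > 5/eps.
Take N_0 = 5/eps. If n > N_0 then |5/(n + 7)| ≤ 5/n < eps.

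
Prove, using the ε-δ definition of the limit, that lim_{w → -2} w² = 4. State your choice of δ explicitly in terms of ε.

Let ε > 0 be given. We seek δ > 0 with 0 < |w + 2| < δ ⇒ |w² − 4| < ε.
Factor: w² − 4 = (w + 2)(w - 2), so |w² − 4| = |w + 2|·|w - 2|.
Impose δ ≤ 2 so that |w| < 4; then |w - 2| ≤ 6.
Hence |w² − 4| ≤ 6|w + 2|, which is < ε once |w + 2| < ε/6.
Take δ = min(2, ε/6). If 0 < |w + 2| < δ then both bounds hold and |w² − 4| ≤ 6|w + 2| < 6·(ε/6) = ε.

δ = min(2, ε/6)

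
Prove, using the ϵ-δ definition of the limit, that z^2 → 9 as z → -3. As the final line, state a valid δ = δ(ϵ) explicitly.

δ = min(1, ϵ/7)

Fix ϵ > 0. We seek δ > 0 with 0 < |z + 3| < δ ⇒ |z^2 − 9| < ϵ.
Factor: z^2 − 9 = (z + 3)(z - 3), so |z^2 − 9| = |z + 3|·|z - 3|.
Restrict δ ≤ 1. Then |z + 3| < 1 gives |z| < 4, so by the triangle inequality |z - 3| ≤ 4 + 3 = 7.
Hence |z^2 − 9| ≤ 7|z + 3|, which is < ϵ once |z + 3| < ϵ/7.
Take δ = min(1, ϵ/7). If 0 < |z + 3| < δ then both bounds hold and |z^2 − 9| ≤ 7|z + 3| < 7·(ϵ/7) = ϵ.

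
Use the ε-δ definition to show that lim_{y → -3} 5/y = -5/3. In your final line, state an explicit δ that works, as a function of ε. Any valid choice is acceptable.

Fix ε > 0. We seek δ > 0 such that 0 < |y + 3| < δ implies |5/y + 5/3| < ε.
|5/y + 5/3| = 5·|-3 − y|/(3·|y|) = 5|y + 3|/(3|y|).
Restrict δ ≤ 3/2. Then |y + 3| < 3/2 gives |y| > 3/2, so 3|y| > 9/2.
Then |5/y + 5/3| < 5|y + 3|/(9/2), which is < ε when |y + 3| < (9/10)ε.
Take δ = min(3/2, (9/10)ε). Then 0 < |y + 3| < δ gives both |y + 3| < 3/2 and |y + 3| < (9/10)ε, so |5/y + 5/3| < ε.

δ = min(3/2, (9/10)ε)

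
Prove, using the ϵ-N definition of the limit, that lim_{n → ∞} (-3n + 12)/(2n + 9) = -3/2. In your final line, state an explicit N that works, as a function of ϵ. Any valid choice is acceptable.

N = (51/4)/ϵ

Let ϵ > 0. For n ≥ 1, |(-3n + 12)/(2n + 9) + 3/2| = |51|/(2(2n + 9)) = 51/(2(2n + 9)).
Since 2n + 9 ≥ 2n for n ≥ 1, this is ≤ 51/(2·2n) = (51/4)/n.
So |(-3n + 12)/(2n + 9) + 3/2| < ϵ whenever n > (51/4)/ϵ.
Take N = (51/4)/ϵ. If n > N then |(-3n + 12)/(2n + 9) + 3/2| ≤ (51/4)/n < ϵ.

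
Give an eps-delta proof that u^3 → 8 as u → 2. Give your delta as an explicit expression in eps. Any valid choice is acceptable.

delta = min(1, eps/19)

Let eps > 0. We seek delta > 0 with 0 < |u − 2| < delta ⇒ |u^3 − 8| < eps.
Factor: u^3 − 8 = (u − 2)(u^2 + 2u + 4), so |u^3 − 8| = |u − 2|·|u^2 + 2u + 4|.
Restrict delta ≤ 1. Then |u − 2| < 1 gives |u| < 3, so by the triangle inequality |u^2 + 2u + 4| ≤ 3^2 + 2·3 + 4 = 19.
Hence |u^3 − 8| ≤ 19|u − 2|, which is < eps once |u − 2| < eps/19.
Take delta = min(1, eps/19). If 0 < |u − 2| < delta then both bounds hold and |u^3 − 8| ≤ 19|u − 2| < 19·(eps/19) = eps.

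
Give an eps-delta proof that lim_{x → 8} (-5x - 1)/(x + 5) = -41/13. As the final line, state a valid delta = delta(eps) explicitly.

delta = min(13/2, (169/48)eps)

Fix eps > 0. We want delta > 0 with 0 < |x − 8| < delta ⇒ |(-5x - 1)/(x + 5) + 41/13| < eps.
Combining over a common denominator, (-5x - 1)/(x + 5) + 41/13 = [(-5x - 1)·13 − (-41)·(x + 5)] / [13·(x + 5)] = -24(x − 8) / (13(x + 5)).
So |(-5x - 1)/(x + 5) + 41/13| = 24|x − 8| / (13·|x + 5|).
Restrict delta ≤ 13/2. Then |x − 8| < 13/2 gives |x + 5| = |(x − 8) + 13| ≥ 13 − 13/2 = 13/2.
Hence |(-5x - 1)/(x + 5) + 41/13| < 24|x − 8|/(13·(13/2)) = (48/169)|x − 8|, which is < eps once |x − 8| < (169/48)eps.
Take delta = min(13/2, (169/48)eps). Then 0 < |x − 8| < delta forces both bounds, so |(-5x - 1)/(x + 5) + 41/13| < eps.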